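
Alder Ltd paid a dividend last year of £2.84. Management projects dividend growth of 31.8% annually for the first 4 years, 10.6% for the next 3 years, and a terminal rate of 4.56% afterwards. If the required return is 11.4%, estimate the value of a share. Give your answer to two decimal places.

£117.30

Three-stage DDM. Project D₁…D_7; terminal Gordon value at t=7 with g = 0.0456; discount at r = 0.114.
D_1 = 3.7431
D_2 = 4.9334
D_3 = 6.5023
D_4 = 8.5700
D_5 = 9.4784
D_6 = 10.4831
D_7 = 11.5943
TV_7 = 12.1230/(0.114−0.0456) = 177.2372
P₀ = Σ Dₜ/(1+r)ᵗ + TV_7/(1+r)^7 = 117.3039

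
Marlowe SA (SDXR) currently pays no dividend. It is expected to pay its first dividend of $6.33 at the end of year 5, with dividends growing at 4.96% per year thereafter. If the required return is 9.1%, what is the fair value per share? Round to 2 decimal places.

Deferred-dividend DDM. At t=4 the remaining stream is a growing perpetuity with first payment D_5 = 6.33.
V_4 = D_5/(r−g) = 6.33/(0.091−0.0496) = 152.8986
P₀ = V_4/(1+r)^4 = 152.8986/(1+0.091)^4 = 107.9206

$107.92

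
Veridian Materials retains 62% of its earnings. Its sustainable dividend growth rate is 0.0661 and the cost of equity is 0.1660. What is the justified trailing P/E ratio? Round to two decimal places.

4.06

Payout ratio b = 1 − 0.62 = 0.38.
Justified trailing P/E = b(1+g)/(r−g) = 0.38×(1+0.0661)/(0.166−0.0661) = 4.0552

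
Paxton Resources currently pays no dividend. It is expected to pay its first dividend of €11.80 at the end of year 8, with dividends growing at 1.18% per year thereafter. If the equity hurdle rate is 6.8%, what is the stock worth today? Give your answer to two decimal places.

Deferred-dividend DDM. At t=7 the remaining stream is a growing perpetuity with first payment D_8 = 11.80.
V_7 = D_8/(r−g) = 11.80/(0.068−0.0118) = 209.9644
P₀ = V_7/(1+r)^7 = 209.9644/(1+0.068)^7 = 132.4790

€132.48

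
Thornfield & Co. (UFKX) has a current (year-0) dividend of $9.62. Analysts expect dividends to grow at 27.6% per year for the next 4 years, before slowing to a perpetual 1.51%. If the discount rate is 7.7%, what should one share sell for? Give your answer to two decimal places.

Two-stage DDM. Project D₁…D_4 at 0.276, terminal growth 0.0151, discount at r = 0.077.
D_1 = 12.2751
D_2 = 15.6631
D_3 = 19.9861
D_4 = 25.5022
Terminal value at t=4: TV = D_5/(r−g) = 25.8873/(0.077−0.0151) = 418.2115
P₀ = 12.2751/(1+0.077)^1 + 15.6631/(1+0.077)^2 + 19.9861/(1+0.077)^3 + 25.5022/(1+0.077)^4 + 418.2115/(1+0.077)^4 = 370.6914

$370.69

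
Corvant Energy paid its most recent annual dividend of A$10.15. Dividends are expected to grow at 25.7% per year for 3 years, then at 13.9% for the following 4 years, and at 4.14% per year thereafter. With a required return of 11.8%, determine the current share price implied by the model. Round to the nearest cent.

Three-stage DDM. Project D₁…D_7; terminal Gordon value at t=7 with g = 0.0414; discount at r = 0.118.
D_1 = 12.7586
D_2 = 16.0375
D_3 = 20.1591
D_4 = 22.9613
D_5 = 26.1529
D_6 = 29.7881
D_7 = 33.9287
TV_7 = 35.3333/(0.118−0.0414) = 461.2704
P₀ = Σ Dₜ/(1+r)ᵗ + TV_7/(1+r)^7 = 310.4161

A$310.42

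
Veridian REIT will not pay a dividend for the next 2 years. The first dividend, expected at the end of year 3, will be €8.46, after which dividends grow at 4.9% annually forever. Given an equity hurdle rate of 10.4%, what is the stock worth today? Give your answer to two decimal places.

€126.20

Deferred-dividend DDM. At t=2 the remaining stream is a growing perpetuity with first payment D_3 = 8.46.
V_2 = D_3/(r−g) = 8.46/(0.104−0.049) = 153.8182
P₀ = V_2/(1+r)^2 = 153.8182/(1+0.104)^2 = 126.2030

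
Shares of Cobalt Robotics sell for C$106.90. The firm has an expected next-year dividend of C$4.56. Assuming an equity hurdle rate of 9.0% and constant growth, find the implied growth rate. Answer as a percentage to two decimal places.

4.73%

From P₀ = D₁/(r − g), the implied growth is g = r − D₁/P₀.
g = 0.09 − 4.56/106.90 = 0.09 − 0.04266 = 0.04734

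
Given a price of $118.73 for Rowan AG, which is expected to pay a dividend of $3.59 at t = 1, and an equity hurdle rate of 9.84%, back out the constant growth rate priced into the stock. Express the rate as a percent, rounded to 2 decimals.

6.82%

From P₀ = D₁/(r − g), the implied growth is g = r − D₁/P₀.
g = 0.0984 − 3.59/118.73 = 0.0984 − 0.03024 = 0.06816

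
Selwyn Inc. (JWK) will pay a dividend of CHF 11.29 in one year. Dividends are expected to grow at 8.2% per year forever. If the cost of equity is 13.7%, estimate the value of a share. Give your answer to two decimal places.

CHF 205.27

Gordon growth model: P₀ = D₁/(r − g), with D₁ = 11.29 given directly.
P₀ = 11.2900 / (0.137 − 0.082) = 11.2900 / 0.055 = 205.2727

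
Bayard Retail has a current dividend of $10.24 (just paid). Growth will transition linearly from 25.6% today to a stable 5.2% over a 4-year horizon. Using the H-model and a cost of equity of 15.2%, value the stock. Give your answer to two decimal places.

H-model: P₀ = D₀[(1+g_L) + H(g_S−g_L)]/(r−g_L), with H = 4/2 = 2.
P₀ = 10.24 × [(1+0.052) + 2×(0.256−0.052)] / (0.152−0.052)
   = 10.24 × 1.4600 / 0.1 = 149.5040

$149.50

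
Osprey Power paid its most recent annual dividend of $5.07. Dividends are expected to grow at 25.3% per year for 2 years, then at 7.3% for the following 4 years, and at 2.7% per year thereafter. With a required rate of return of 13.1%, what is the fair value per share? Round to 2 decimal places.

Three-stage DDM. Project D₁…D_6; terminal Gordon value at t=6 with g = 0.027; discount at r = 0.131.
D_1 = 6.3527
D_2 = 7.9599
D_3 = 8.5410
D_4 = 9.1645
D_5 = 9.8335
D_6 = 10.5514
TV_6 = 10.8363/(0.131−0.027) = 104.1948
P₀ = Σ Dₜ/(1+r)ᵗ + TV_6/(1+r)^6 = 83.4809

$83.48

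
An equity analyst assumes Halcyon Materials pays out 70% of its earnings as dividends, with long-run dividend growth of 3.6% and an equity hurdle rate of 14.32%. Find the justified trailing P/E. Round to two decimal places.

6.76

Justified trailing P/E = b(1+g)/(r−g) = 0.70×(1+0.036)/(0.1432−0.036) = 6.7649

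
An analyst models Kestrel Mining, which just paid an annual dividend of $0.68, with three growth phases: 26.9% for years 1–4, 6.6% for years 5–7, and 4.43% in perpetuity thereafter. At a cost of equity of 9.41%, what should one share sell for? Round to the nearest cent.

Three-stage DDM. Project D₁…D_7; terminal Gordon value at t=7 with g = 0.0443; discount at r = 0.0941.
D_1 = 0.8629
D_2 = 1.0950
D_3 = 1.3896
D_4 = 1.7634
D_5 = 1.8798
D_6 = 2.0039
D_7 = 2.1361
TV_7 = 2.2308/(0.0941−0.0443) = 44.7943
P₀ = Σ Dₜ/(1+r)ᵗ + TV_7/(1+r)^7 = 31.3690

$31.37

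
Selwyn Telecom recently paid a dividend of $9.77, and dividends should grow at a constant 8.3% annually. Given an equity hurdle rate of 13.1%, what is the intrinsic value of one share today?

$220.44

Gordon growth model: P₀ = D₁/(r − g). D₁ = 9.77 × (1 + 0.083) = 10.5809.
P₀ = 10.5809 / (0.131 − 0.083) = 10.5809 / 0.048 = 220.4356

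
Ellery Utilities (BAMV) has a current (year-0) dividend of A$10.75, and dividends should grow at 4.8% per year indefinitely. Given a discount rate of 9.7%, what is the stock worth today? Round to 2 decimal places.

Gordon growth model: P₀ = D₁/(r − g). D₁ = 10.75 × (1 + 0.048) = 11.2660.
P₀ = 11.2660 / (0.097 − 0.048) = 11.2660 / 0.049 = 229.9184

A$229.92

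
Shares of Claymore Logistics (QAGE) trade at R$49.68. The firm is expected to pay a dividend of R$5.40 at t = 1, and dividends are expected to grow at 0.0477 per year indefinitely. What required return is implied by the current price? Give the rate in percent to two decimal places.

15.64%

Rearranging the constant-growth DDM: r = D₁/P₀ + g.
r = 5.4000 / 49.68 + 0.0477 = 0.10870 + 0.0477 = 0.15640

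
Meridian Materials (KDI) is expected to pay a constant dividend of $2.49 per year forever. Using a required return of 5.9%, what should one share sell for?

$42.20

Zero-growth DDM (perpetuity): P₀ = D/r = 2.49 / 0.059 = 42.2034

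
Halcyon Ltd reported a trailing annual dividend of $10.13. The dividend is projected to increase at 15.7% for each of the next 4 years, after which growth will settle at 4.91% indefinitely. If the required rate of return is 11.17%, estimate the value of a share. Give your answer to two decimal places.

Two-stage DDM. Project D₁…D_4 at 0.157, terminal growth 0.0491, discount at r = 0.1117.
D_1 = 11.7204
D_2 = 13.5605
D_3 = 15.6895
D_4 = 18.1528
Terminal value at t=4: TV = D_5/(r−g) = 19.0441/(0.1117−0.0491) = 304.2184
P₀ = 11.7204/(1+0.1117)^1 + 13.5605/(1+0.1117)^2 + 15.6895/(1+0.1117)^3 + 18.1528/(1+0.1117)^4 + 304.2184/(1+0.1117)^4 = 243.9946

$243.99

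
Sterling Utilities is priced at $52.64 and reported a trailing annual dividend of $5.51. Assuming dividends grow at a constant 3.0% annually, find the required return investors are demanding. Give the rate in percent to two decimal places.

13.78%

Rearranging the constant-growth DDM: r = D₁/P₀ + g.
D₁ = 5.51 × (1 + 0.03) = 5.6753.
r = 5.6753 / 52.64 + 0.03 = 0.10781 + 0.03 = 0.13781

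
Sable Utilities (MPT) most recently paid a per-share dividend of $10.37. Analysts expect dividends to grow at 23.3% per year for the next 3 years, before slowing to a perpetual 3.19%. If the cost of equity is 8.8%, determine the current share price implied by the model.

Two-stage DDM. Project D₁…D_3 at 0.233, terminal growth 0.0319, discount at r = 0.088.
D_1 = 12.7862
D_2 = 15.7654
D_3 = 19.4387
Terminal value at t=3: TV = D_4/(r−g) = 20.0588/(0.088−0.0319) = 357.5549
P₀ = 12.7862/(1+0.088)^1 + 15.7654/(1+0.088)^2 + 19.4387/(1+0.088)^3 + 357.5549/(1+0.088)^3 = 317.7869

$317.79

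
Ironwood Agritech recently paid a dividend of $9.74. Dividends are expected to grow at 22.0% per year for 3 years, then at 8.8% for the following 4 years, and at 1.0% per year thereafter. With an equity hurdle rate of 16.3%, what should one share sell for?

Three-stage DDM. Project D₁…D_7; terminal Gordon value at t=7 with g = 0.01; discount at r = 0.163.
D_1 = 11.8828
D_2 = 14.4970
D_3 = 17.6864
D_4 = 19.2428
D_5 = 20.9361
D_6 = 22.7785
D_7 = 24.7830
TV_7 = 25.0308/(0.163−0.01) = 163.6003
P₀ = Σ Dₜ/(1+r)ᵗ + TV_7/(1+r)^7 = 127.2041

$127.20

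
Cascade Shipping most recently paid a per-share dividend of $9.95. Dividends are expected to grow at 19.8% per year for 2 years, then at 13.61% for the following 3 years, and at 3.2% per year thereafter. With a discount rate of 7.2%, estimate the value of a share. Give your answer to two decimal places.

Three-stage DDM. Project D₁…D_5; terminal Gordon value at t=5 with g = 0.032; discount at r = 0.072.
D_1 = 11.9201
D_2 = 14.2803
D_3 = 16.2238
D_4 = 18.4319
D_5 = 20.9405
TV_5 = 21.6106/(0.072−0.032) = 540.2641
P₀ = Σ Dₜ/(1+r)ᵗ + TV_5/(1+r)^5 = 447.0848

$447.08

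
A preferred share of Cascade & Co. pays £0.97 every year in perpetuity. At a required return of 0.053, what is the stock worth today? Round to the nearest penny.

£18.30

Zero-growth DDM (perpetuity): P₀ = D/r = 0.97 / 0.053 = 18.3019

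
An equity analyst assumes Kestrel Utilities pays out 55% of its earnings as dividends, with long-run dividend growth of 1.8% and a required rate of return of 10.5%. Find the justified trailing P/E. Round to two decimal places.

6.44

Justified trailing P/E = b(1+g)/(r−g) = 0.55×(1+0.018)/(0.105−0.018) = 6.4356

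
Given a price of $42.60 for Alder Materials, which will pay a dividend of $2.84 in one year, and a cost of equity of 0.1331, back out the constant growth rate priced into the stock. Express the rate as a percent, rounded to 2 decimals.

6.64%

From P₀ = D₁/(r − g), the implied growth is g = r − D₁/P₀.
g = 0.1331 − 2.84/42.60 = 0.1331 − 0.06667 = 0.06643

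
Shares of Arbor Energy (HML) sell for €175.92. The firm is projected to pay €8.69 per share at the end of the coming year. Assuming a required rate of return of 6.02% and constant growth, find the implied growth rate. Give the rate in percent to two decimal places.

1.08%

From P₀ = D₁/(r − g), the implied growth is g = r − D₁/P₀.
g = 0.0602 − 8.69/175.92 = 0.0602 − 0.04940 = 0.01080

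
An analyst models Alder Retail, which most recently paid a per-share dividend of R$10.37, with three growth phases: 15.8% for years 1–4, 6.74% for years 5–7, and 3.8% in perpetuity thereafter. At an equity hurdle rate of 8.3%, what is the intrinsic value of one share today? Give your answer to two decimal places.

Three-stage DDM. Project D₁…D_7; terminal Gordon value at t=7 with g = 0.038; discount at r = 0.083.
D_1 = 12.0085
D_2 = 13.9058
D_3 = 16.1029
D_4 = 18.6472
D_5 = 19.9040
D_6 = 21.2455
D_7 = 22.6775
TV_7 = 23.5392/(0.083−0.038) = 523.0936
P₀ = Σ Dₜ/(1+r)ᵗ + TV_7/(1+r)^7 = 388.0316

R$388.03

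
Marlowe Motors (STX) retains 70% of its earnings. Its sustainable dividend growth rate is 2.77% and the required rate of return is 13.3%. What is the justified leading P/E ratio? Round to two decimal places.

Payout ratio b = 1 − 0.70 = 0.30.
Justified leading P/E = b/(r−g) = 0.30/(0.133−0.0277) = 2.8490

2.85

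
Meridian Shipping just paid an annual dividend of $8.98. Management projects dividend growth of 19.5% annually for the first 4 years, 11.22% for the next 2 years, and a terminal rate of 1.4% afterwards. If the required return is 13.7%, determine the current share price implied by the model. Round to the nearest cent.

Three-stage DDM. Project D₁…D_6; terminal Gordon value at t=6 with g = 0.014; discount at r = 0.137.
D_1 = 10.7311
D_2 = 12.8237
D_3 = 15.3243
D_4 = 18.3125
D_5 = 20.3672
D_6 = 22.6524
TV_6 = 22.9695/(0.137−0.014) = 186.7440
P₀ = Σ Dₜ/(1+r)ᵗ + TV_6/(1+r)^6 = 148.3773

$148.38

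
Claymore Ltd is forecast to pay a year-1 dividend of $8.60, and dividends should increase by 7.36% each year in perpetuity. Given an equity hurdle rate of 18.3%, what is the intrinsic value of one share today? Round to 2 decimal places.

$78.61

Gordon growth model: P₀ = D₁/(r − g), with D₁ = 8.60 given directly.
P₀ = 8.6000 / (0.183 − 0.0736) = 8.6000 / 0.1094 = 78.6106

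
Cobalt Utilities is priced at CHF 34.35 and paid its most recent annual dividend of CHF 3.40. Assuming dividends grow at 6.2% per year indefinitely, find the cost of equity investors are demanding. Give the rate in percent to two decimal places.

16.71%

Rearranging the constant-growth DDM: r = D₁/P₀ + g.
D₁ = 3.40 × (1 + 0.062) = 3.6108.
r = 3.6108 / 34.35 + 0.062 = 0.10512 + 0.062 = 0.16712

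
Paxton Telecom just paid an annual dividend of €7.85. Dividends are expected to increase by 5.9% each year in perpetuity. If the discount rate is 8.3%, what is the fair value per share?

Gordon growth model: P₀ = D₁/(r − g). D₁ = 7.85 × (1 + 0.059) = 8.3131.
P₀ = 8.3131 / (0.083 − 0.059) = 8.3131 / 0.024 = 346.3812

€346.38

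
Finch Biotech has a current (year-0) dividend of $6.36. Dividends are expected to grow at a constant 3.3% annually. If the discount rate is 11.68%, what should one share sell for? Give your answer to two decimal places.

$78.40

Gordon growth model: P₀ = D₁/(r − g). D₁ = 6.36 × (1 + 0.033) = 6.5699.
P₀ = 6.5699 / (0.1168 − 0.033) = 6.5699 / 0.0838 = 78.3995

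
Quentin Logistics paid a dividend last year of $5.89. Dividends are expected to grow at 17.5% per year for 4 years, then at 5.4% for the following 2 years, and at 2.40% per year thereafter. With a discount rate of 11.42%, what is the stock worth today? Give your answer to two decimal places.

Three-stage DDM. Project D₁…D_6; terminal Gordon value at t=6 with g = 0.024; discount at r = 0.1142.
D_1 = 6.9207
D_2 = 8.1319
D_3 = 9.5550
D_4 = 11.2271
D_5 = 11.8333
D_6 = 12.4723
TV_6 = 12.7717/(0.1142−0.024) = 141.5929
P₀ = Σ Dₜ/(1+r)ᵗ + TV_6/(1+r)^6 = 114.3695

$114.37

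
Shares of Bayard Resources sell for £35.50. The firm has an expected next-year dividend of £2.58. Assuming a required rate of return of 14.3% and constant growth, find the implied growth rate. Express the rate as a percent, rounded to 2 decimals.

From P₀ = D₁/(r − g), the implied growth is g = r − D₁/P₀.
g = 0.143 − 2.58/35.50 = 0.143 − 0.07268 = 0.07032

7.03%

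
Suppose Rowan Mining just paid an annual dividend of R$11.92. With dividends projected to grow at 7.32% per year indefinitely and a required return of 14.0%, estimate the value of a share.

Gordon growth model: P₀ = D₁/(r − g). D₁ = 11.92 × (1 + 0.0732) = 12.7925.
P₀ = 12.7925 / (0.14 − 0.0732) = 12.7925 / 0.0668 = 191.5051

R$191.51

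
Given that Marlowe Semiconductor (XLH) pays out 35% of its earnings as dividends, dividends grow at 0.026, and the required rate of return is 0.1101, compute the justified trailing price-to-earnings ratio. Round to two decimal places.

Justified trailing P/E = b(1+g)/(r−g) = 0.35×(1+0.026)/(0.1101−0.026) = 4.2699

4.27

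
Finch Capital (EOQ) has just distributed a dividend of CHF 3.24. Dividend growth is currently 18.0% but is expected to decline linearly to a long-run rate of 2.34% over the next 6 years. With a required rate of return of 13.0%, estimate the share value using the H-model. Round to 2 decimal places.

H-model: P₀ = D₀[(1+g_L) + H(g_S−g_L)]/(r−g_L), with H = 6/2 = 3.
P₀ = 3.24 × [(1+0.0234) + 3×(0.18−0.0234)] / (0.13−0.0234)
   = 3.24 × 1.4932 / 0.1066 = 45.3843

CHF 45.38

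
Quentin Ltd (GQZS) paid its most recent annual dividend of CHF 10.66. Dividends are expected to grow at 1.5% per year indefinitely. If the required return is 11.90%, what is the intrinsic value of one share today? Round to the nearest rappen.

Gordon growth model: P₀ = D₁/(r − g). D₁ = 10.66 × (1 + 0.015) = 10.8199.
P₀ = 10.8199 / (0.119 − 0.015) = 10.8199 / 0.104 = 104.0375

CHF 104.04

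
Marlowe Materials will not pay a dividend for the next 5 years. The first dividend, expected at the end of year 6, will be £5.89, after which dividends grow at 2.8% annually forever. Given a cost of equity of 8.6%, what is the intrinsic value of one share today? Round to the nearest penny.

£67.23

Deferred-dividend DDM. At t=5 the remaining stream is a growing perpetuity with first payment D_6 = 5.89.
V_5 = D_6/(r−g) = 5.89/(0.086−0.028) = 101.5517
P₀ = V_5/(1+r)^5 = 101.5517/(1+0.086)^5 = 67.2261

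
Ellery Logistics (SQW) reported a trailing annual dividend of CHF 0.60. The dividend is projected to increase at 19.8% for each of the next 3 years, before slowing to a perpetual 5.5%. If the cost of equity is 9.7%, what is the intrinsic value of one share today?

CHF 21.78

Two-stage DDM. Project D₁…D_3 at 0.198, terminal growth 0.055, discount at r = 0.097.
D_1 = 0.7188
D_2 = 0.8611
D_3 = 1.0316
Terminal value at t=3: TV = D_4/(r−g) = 1.0884/(0.097−0.055) = 25.9134
P₀ = 0.7188/(1+0.097)^1 + 0.8611/(1+0.097)^2 + 1.0316/(1+0.097)^3 + 25.9134/(1+0.097)^3 = 21.7816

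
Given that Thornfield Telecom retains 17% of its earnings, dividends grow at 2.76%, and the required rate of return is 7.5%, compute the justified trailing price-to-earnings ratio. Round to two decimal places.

17.99

Payout ratio b = 1 − 0.17 = 0.83.
Justified trailing P/E = b(1+g)/(r−g) = 0.83×(1+0.0276)/(0.075−0.0276) = 17.9938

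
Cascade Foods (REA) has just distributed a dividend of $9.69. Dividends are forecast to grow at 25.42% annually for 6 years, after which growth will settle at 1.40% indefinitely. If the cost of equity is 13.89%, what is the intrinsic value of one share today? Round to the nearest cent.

$222.90

Two-stage DDM. Project D₁…D_6 at 0.2542, terminal growth 0.014, discount at r = 0.1389.
D_1 = 12.1532
D_2 = 15.2425
D_3 = 19.1172
D_4 = 23.9768
D_5 = 30.0717
D_6 = 37.7159
Terminal value at t=6: TV = D_7/(r−g) = 38.2439/(0.1389−0.014) = 306.1964
P₀ = 12.1532/(1+0.1389)^1 + 15.2425/(1+0.1389)^2 + 19.1172/(1+0.1389)^3 + 23.9768/(1+0.1389)^4 + 30.0717/(1+0.1389)^5 + 37.7159/(1+0.1389)^6 + 306.1964/(1+0.1389)^6 = 222.9003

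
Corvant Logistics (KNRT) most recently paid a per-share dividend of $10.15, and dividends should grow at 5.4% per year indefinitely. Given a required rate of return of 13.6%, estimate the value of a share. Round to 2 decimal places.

$130.46

Gordon growth model: P₀ = D₁/(r − g). D₁ = 10.15 × (1 + 0.054) = 10.6981.
P₀ = 10.6981 / (0.136 − 0.054) = 10.6981 / 0.082 = 130.4646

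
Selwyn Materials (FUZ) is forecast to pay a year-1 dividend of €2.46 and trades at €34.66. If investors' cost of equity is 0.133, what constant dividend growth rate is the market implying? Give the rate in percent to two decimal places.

6.20%

From P₀ = D₁/(r − g), the implied growth is g = r − D₁/P₀.
g = 0.133 − 2.46/34.66 = 0.133 − 0.07098 = 0.06202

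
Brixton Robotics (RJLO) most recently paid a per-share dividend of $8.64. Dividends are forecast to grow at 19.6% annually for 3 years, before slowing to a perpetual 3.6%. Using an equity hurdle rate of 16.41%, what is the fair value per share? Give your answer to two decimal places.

Two-stage DDM. Project D₁…D_3 at 0.196, terminal growth 0.036, discount at r = 0.1641.
D_1 = 10.3334
D_2 = 12.3588
D_3 = 14.7811
Terminal value at t=3: TV = D_4/(r−g) = 15.3132/(0.1641−0.036) = 119.5413
P₀ = 10.3334/(1+0.1641)^1 + 12.3588/(1+0.1641)^2 + 14.7811/(1+0.1641)^3 + 119.5413/(1+0.1641)^3 = 103.1454

$103.15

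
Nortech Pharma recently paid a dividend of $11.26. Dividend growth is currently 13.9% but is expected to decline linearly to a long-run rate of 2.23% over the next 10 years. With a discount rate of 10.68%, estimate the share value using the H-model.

$213.98

H-model: P₀ = D₀[(1+g_L) + H(g_S−g_L)]/(r−g_L), with H = 10/2 = 5.
P₀ = 11.26 × [(1+0.0223) + 5×(0.139−0.0223)] / (0.1068−0.0223)
   = 11.26 × 1.6058 / 0.0845 = 213.9800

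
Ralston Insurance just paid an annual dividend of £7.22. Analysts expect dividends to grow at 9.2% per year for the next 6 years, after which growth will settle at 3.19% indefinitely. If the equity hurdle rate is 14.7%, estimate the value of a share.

Two-stage DDM. Project D₁…D_6 at 0.092, terminal growth 0.0319, discount at r = 0.147.
D_1 = 7.8842
D_2 = 8.6096
D_3 = 9.4017
D_4 = 10.2666
D_5 = 11.2112
D_6 = 12.2426
Terminal value at t=6: TV = D_7/(r−g) = 12.6331/(0.147−0.0319) = 109.7578
P₀ = 7.8842/(1+0.147)^1 + 8.6096/(1+0.147)^2 + 9.4017/(1+0.147)^3 + 10.2666/(1+0.147)^4 + 11.2112/(1+0.147)^5 + 12.2426/(1+0.147)^6 + 109.7578/(1+0.147)^6 = 84.8045

£84.80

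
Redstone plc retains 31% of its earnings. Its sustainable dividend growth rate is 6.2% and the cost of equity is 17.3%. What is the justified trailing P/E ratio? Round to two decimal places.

6.60

Payout ratio b = 1 − 0.31 = 0.69.
Justified trailing P/E = b(1+g)/(r−g) = 0.69×(1+0.062)/(0.173−0.062) = 6.6016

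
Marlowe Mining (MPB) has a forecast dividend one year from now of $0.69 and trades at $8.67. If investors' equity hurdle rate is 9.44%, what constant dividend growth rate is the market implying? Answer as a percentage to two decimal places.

From P₀ = D₁/(r − g), the implied growth is g = r − D₁/P₀.
g = 0.0944 − 0.69/8.67 = 0.0944 − 0.07958 = 0.01482

1.48%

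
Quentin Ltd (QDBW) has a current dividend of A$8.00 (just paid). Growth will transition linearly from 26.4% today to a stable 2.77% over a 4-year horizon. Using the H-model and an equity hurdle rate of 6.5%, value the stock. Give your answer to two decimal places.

H-model: P₀ = D₀[(1+g_L) + H(g_S−g_L)]/(r−g_L), with H = 4/2 = 2.
P₀ = 8.00 × [(1+0.0277) + 2×(0.264−0.0277)] / (0.065−0.0277)
   = 8.00 × 1.5003 / 0.0373 = 321.7802

A$321.78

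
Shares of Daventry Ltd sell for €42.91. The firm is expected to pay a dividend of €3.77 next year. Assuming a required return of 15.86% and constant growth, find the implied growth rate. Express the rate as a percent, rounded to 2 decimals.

From P₀ = D₁/(r − g), the implied growth is g = r − D₁/P₀.
g = 0.1586 − 3.77/42.91 = 0.1586 − 0.08786 = 0.07074

7.07%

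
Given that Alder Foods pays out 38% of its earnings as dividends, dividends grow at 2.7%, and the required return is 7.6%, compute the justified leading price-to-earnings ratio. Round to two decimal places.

7.76

Justified leading P/E = b/(r−g) = 0.38/(0.076−0.027) = 7.7551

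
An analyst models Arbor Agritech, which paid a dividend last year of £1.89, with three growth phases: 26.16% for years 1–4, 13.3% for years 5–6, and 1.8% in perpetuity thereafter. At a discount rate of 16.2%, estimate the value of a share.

Three-stage DDM. Project D₁…D_6; terminal Gordon value at t=6 with g = 0.018; discount at r = 0.162.
D_1 = 2.3844
D_2 = 3.0082
D_3 = 3.7951
D_4 = 4.7879
D_5 = 5.4247
D_6 = 6.1462
TV_6 = 6.2569/(0.162−0.018) = 43.4504
P₀ = Σ Dₜ/(1+r)ᵗ + TV_6/(1+r)^6 = 32.0328

£32.03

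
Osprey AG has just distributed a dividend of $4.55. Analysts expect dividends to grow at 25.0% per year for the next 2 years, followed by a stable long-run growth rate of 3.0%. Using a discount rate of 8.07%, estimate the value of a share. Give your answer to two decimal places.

Two-stage DDM. Project D₁…D_2 at 0.25, terminal growth 0.03, discount at r = 0.0807.
D_1 = 5.6875
D_2 = 7.1094
Terminal value at t=2: TV = D_3/(r−g) = 7.3227/(0.0807−0.03) = 144.4311
P₀ = 5.6875/(1+0.0807)^1 + 7.1094/(1+0.0807)^2 + 144.4311/(1+0.0807)^2 = 135.0161

$135.02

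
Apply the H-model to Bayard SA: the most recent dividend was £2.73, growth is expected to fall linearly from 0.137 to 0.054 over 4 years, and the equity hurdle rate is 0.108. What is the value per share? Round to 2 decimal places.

H-model: P₀ = D₀[(1+g_L) + H(g_S−g_L)]/(r−g_L), with H = 4/2 = 2.
P₀ = 2.73 × [(1+0.054) + 2×(0.137−0.054)] / (0.108−0.054)
   = 2.73 × 1.2200 / 0.054 = 61.6778

£61.68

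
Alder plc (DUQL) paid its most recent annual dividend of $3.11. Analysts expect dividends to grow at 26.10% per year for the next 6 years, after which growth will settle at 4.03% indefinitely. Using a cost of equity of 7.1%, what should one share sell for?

Two-stage DDM. Project D₁…D_6 at 0.261, terminal growth 0.0403, discount at r = 0.071.
D_1 = 3.9217
D_2 = 4.9453
D_3 = 6.2360
D_4 = 7.8636
D_5 = 9.9160
D_6 = 12.5041
Terminal value at t=6: TV = D_7/(r−g) = 13.0080/(0.071−0.0403) = 423.7124
P₀ = 3.9217/(1+0.071)^1 + 4.9453/(1+0.071)^2 + 6.2360/(1+0.071)^3 + 7.8636/(1+0.071)^4 + 9.9160/(1+0.071)^5 + 12.5041/(1+0.071)^6 + 423.7124/(1+0.071)^6 = 315.1078

$315.11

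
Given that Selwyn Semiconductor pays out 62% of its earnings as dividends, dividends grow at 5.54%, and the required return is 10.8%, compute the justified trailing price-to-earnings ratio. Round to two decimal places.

12.44

Justified trailing P/E = b(1+g)/(r−g) = 0.62×(1+0.0554)/(0.108−0.0554) = 12.4401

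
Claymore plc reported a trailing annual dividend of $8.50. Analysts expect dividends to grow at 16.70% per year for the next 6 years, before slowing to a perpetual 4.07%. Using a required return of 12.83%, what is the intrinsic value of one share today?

Two-stage DDM. Project D₁…D_6 at 0.167, terminal growth 0.0407, discount at r = 0.1283.
D_1 = 9.9195
D_2 = 11.5761
D_3 = 13.5093
D_4 = 15.7653
D_5 = 18.3981
D_6 = 21.4706
Terminal value at t=6: TV = D_7/(r−g) = 22.3444/(0.1283−0.0407) = 255.0736
P₀ = 9.9195/(1+0.1283)^1 + 11.5761/(1+0.1283)^2 + 13.5093/(1+0.1283)^3 + 15.7653/(1+0.1283)^4 + 18.3981/(1+0.1283)^5 + 21.4706/(1+0.1283)^6 + 255.0736/(1+0.1283)^6 = 181.1130

$181.11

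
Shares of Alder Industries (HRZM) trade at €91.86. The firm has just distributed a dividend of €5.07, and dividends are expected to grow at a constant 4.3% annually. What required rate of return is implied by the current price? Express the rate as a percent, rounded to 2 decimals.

Rearranging the constant-growth DDM: r = D₁/P₀ + g.
D₁ = 5.07 × (1 + 0.043) = 5.2880.
r = 5.2880 / 91.86 + 0.043 = 0.05757 + 0.043 = 0.10057

10.06%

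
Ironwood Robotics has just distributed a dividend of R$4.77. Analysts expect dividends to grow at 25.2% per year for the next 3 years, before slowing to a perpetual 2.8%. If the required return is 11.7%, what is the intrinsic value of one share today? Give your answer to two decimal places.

Two-stage DDM. Project D₁…D_3 at 0.252, terminal growth 0.028, discount at r = 0.117.
D_1 = 5.9720
D_2 = 7.4770
D_3 = 9.3612
Terminal value at t=3: TV = D_4/(r−g) = 9.6233/(0.117−0.028) = 108.1271
P₀ = 5.9720/(1+0.117)^1 + 7.4770/(1+0.117)^2 + 9.3612/(1+0.117)^3 + 108.1271/(1+0.117)^3 = 95.6406

R$95.64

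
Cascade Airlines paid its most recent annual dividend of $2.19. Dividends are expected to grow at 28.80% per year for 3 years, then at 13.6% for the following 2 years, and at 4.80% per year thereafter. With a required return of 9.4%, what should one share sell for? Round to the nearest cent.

Three-stage DDM. Project D₁…D_5; terminal Gordon value at t=5 with g = 0.048; discount at r = 0.094.
D_1 = 2.8207
D_2 = 3.6331
D_3 = 4.6794
D_4 = 5.3158
D_5 = 6.0388
TV_5 = 6.3286/(0.094−0.048) = 137.5789
P₀ = Σ Dₜ/(1+r)ᵗ + TV_5/(1+r)^5 = 104.5465

$104.55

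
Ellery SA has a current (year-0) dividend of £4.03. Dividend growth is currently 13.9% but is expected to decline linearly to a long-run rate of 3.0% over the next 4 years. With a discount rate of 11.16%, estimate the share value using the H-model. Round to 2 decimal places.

£61.64

H-model: P₀ = D₀[(1+g_L) + H(g_S−g_L)]/(r−g_L), with H = 4/2 = 2.
P₀ = 4.03 × [(1+0.03) + 2×(0.139−0.03)] / (0.1116−0.03)
   = 4.03 × 1.2480 / 0.0816 = 61.6353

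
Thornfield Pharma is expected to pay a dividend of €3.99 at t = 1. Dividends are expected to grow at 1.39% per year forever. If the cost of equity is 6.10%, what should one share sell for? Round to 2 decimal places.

€84.71

Gordon growth model: P₀ = D₁/(r − g), with D₁ = 3.99 given directly.
P₀ = 3.9900 / (0.061 − 0.0139) = 3.9900 / 0.0471 = 84.7134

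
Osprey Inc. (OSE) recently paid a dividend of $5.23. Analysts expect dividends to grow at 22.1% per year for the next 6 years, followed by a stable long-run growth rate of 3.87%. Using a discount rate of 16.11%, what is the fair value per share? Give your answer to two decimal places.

Two-stage DDM. Project D₁…D_6 at 0.221, terminal growth 0.0387, discount at r = 0.1611.
D_1 = 6.3858
D_2 = 7.7971
D_3 = 9.5203
D_4 = 11.6242
D_5 = 14.1932
D_6 = 17.3299
Terminal value at t=6: TV = D_7/(r−g) = 18.0006/(0.1611−0.0387) = 147.0633
P₀ = 6.3858/(1+0.1611)^1 + 7.7971/(1+0.1611)^2 + 9.5203/(1+0.1611)^3 + 11.6242/(1+0.1611)^4 + 14.1932/(1+0.1611)^5 + 17.3299/(1+0.1611)^6 + 147.0633/(1+0.1611)^6 = 97.5778

$97.58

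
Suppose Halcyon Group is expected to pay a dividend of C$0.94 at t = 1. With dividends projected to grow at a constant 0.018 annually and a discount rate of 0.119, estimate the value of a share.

Gordon growth model: P₀ = D₁/(r − g), with D₁ = 0.94 given directly.
P₀ = 0.9400 / (0.119 − 0.018) = 0.9400 / 0.101 = 9.3069

C$9.31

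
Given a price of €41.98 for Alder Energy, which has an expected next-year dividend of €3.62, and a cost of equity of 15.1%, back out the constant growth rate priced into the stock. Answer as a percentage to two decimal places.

From P₀ = D₁/(r − g), the implied growth is g = r − D₁/P₀.
g = 0.151 − 3.62/41.98 = 0.151 − 0.08623 = 0.06477

6.48%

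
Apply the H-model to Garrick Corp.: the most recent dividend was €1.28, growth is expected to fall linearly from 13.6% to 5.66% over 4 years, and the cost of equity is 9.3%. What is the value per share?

€42.74

H-model: P₀ = D₀[(1+g_L) + H(g_S−g_L)]/(r−g_L), with H = 4/2 = 2.
P₀ = 1.28 × [(1+0.0566) + 2×(0.136−0.0566)] / (0.093−0.0566)
   = 1.28 × 1.2154 / 0.0364 = 42.7393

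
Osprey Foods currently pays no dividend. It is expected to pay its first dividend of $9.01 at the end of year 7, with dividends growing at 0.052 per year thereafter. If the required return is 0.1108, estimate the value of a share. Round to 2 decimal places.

$81.57

Deferred-dividend DDM. At t=6 the remaining stream is a growing perpetuity with first payment D_7 = 9.01.
V_6 = D_7/(r−g) = 9.01/(0.1108−0.052) = 153.2313
P₀ = V_6/(1+r)^6 = 153.2313/(1+0.1108)^6 = 81.5703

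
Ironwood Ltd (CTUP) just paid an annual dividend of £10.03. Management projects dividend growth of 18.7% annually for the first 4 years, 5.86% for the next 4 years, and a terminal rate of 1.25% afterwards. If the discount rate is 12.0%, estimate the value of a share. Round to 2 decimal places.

Three-stage DDM. Project D₁…D_8; terminal Gordon value at t=8 with g = 0.0125; discount at r = 0.12.
D_1 = 11.9056
D_2 = 14.1320
D_3 = 16.7746
D_4 = 19.9115
D_5 = 21.0783
D_6 = 22.3135
D_7 = 23.6211
D_8 = 25.0053
TV_8 = 25.3178/(0.12−0.0125) = 235.5147
P₀ = Σ Dₜ/(1+r)ᵗ + TV_8/(1+r)^8 = 185.6596

£185.66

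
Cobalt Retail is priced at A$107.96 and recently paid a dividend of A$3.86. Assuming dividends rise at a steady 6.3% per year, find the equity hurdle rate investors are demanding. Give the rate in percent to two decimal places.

10.10%

Rearranging the constant-growth DDM: r = D₁/P₀ + g.
D₁ = 3.86 × (1 + 0.063) = 4.1032.
r = 4.1032 / 107.96 + 0.063 = 0.03801 + 0.063 = 0.10101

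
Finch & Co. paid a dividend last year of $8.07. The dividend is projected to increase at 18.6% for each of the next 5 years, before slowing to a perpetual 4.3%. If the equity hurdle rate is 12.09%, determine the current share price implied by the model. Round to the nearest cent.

Two-stage DDM. Project D₁…D_5 at 0.186, terminal growth 0.043, discount at r = 0.1209.
D_1 = 9.5710
D_2 = 11.3512
D_3 = 13.4626
D_4 = 15.9666
D_5 = 18.9364
Terminal value at t=5: TV = D_6/(r−g) = 19.7506/(0.1209−0.043) = 253.5384
P₀ = 9.5710/(1+0.1209)^1 + 11.3512/(1+0.1209)^2 + 13.4626/(1+0.1209)^3 + 15.9666/(1+0.1209)^4 + 18.9364/(1+0.1209)^5 + 253.5384/(1+0.1209)^5 = 191.2370

$191.24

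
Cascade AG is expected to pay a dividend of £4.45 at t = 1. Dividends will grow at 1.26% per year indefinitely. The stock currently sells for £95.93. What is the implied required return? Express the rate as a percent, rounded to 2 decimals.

5.90%

Rearranging the constant-growth DDM: r = D₁/P₀ + g.
r = 4.4500 / 95.93 + 0.0126 = 0.04639 + 0.0126 = 0.05899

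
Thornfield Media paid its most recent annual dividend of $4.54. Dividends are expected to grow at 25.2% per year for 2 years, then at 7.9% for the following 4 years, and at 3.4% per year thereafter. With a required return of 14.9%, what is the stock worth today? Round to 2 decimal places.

Three-stage DDM. Project D₁…D_6; terminal Gordon value at t=6 with g = 0.034; discount at r = 0.149.
D_1 = 5.6841
D_2 = 7.1165
D_3 = 7.6787
D_4 = 8.2853
D_5 = 8.9398
D_6 = 9.6461
TV_6 = 9.9740/(0.149−0.034) = 86.7307
P₀ = Σ Dₜ/(1+r)ᵗ + TV_6/(1+r)^6 = 66.5016

$66.50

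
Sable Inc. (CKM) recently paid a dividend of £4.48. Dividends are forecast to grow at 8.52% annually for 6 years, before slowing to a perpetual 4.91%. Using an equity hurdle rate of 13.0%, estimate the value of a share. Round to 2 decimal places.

Two-stage DDM. Project D₁…D_6 at 0.0852, terminal growth 0.0491, discount at r = 0.13.
D_1 = 4.8617
D_2 = 5.2759
D_3 = 5.7254
D_4 = 6.2132
D_5 = 6.7426
D_6 = 7.3171
Terminal value at t=6: TV = D_7/(r−g) = 7.6763/(0.13−0.0491) = 94.8866
P₀ = 4.8617/(1+0.13)^1 + 5.2759/(1+0.13)^2 + 5.7254/(1+0.13)^3 + 6.2132/(1+0.13)^4 + 6.7426/(1+0.13)^5 + 7.3171/(1+0.13)^6 + 94.8866/(1+0.13)^6 = 68.9628

£68.96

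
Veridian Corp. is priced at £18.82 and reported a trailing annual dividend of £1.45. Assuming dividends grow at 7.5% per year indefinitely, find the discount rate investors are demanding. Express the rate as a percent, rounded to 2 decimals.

15.78%

Rearranging the constant-growth DDM: r = D₁/P₀ + g.
D₁ = 1.45 × (1 + 0.075) = 1.5587.
r = 1.5587 / 18.82 + 0.075 = 0.08282 + 0.075 = 0.15782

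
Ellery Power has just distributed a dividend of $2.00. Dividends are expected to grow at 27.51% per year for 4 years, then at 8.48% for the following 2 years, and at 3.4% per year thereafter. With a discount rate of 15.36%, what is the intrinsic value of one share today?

$38.61

Three-stage DDM. Project D₁…D_6; terminal Gordon value at t=6 with g = 0.034; discount at r = 0.1536.
D_1 = 2.5502
D_2 = 3.2518
D_3 = 4.1463
D_4 = 5.2870
D_5 = 5.7353
D_6 = 6.2217
TV_6 = 6.4332/(0.1536−0.034) = 53.7893
P₀ = Σ Dₜ/(1+r)ᵗ + TV_6/(1+r)^6 = 38.6099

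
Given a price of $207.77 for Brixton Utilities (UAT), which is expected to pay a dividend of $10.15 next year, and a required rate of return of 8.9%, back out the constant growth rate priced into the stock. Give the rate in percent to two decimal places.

4.01%

From P₀ = D₁/(r − g), the implied growth is g = r − D₁/P₀.
g = 0.089 − 10.15/207.77 = 0.089 − 0.04885 = 0.04015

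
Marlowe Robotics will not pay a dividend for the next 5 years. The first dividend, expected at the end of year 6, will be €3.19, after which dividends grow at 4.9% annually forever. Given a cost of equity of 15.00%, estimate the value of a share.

Deferred-dividend DDM. At t=5 the remaining stream is a growing perpetuity with first payment D_6 = 3.19.
V_5 = D_6/(r−g) = 3.19/(0.15−0.049) = 31.5842
P₀ = V_5/(1+r)^5 = 31.5842/(1+0.15)^5 = 15.7029

€15.70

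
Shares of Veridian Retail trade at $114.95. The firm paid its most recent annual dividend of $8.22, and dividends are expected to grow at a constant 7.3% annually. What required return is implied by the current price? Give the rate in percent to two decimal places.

Rearranging the constant-growth DDM: r = D₁/P₀ + g.
D₁ = 8.22 × (1 + 0.073) = 8.8201.
r = 8.8201 / 114.95 + 0.073 = 0.07673 + 0.073 = 0.14973

14.97%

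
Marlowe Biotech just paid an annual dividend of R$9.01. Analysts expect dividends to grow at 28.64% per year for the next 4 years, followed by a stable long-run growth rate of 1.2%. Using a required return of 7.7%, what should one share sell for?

Two-stage DDM. Project D₁…D_4 at 0.2864, terminal growth 0.012, discount at r = 0.077.
D_1 = 11.5905
D_2 = 14.9100
D_3 = 19.1802
D_4 = 24.6734
Terminal value at t=4: TV = D_5/(r−g) = 24.9695/(0.077−0.012) = 384.1458
P₀ = 11.5905/(1+0.077)^1 + 14.9100/(1+0.077)^2 + 19.1802/(1+0.077)^3 + 24.6734/(1+0.077)^4 + 384.1458/(1+0.077)^4 = 342.8259

R$342.83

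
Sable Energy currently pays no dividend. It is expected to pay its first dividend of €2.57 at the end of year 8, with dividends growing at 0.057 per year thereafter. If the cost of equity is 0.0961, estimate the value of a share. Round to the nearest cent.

Deferred-dividend DDM. At t=7 the remaining stream is a growing perpetuity with first payment D_8 = 2.57.
V_7 = D_8/(r−g) = 2.57/(0.0961−0.057) = 65.7289
P₀ = V_7/(1+r)^7 = 65.7289/(1+0.0961)^7 = 34.5784

€34.58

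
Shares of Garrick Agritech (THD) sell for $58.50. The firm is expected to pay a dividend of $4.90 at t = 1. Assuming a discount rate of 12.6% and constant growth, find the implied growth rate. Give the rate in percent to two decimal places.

4.22%

From P₀ = D₁/(r − g), the implied growth is g = r − D₁/P₀.
g = 0.126 − 4.90/58.50 = 0.126 − 0.08376 = 0.04224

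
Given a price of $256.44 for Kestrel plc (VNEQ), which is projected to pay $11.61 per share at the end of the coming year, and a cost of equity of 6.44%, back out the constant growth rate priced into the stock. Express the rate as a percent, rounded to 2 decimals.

1.91%

From P₀ = D₁/(r − g), the implied growth is g = r − D₁/P₀.
g = 0.0644 − 11.61/256.44 = 0.0644 − 0.04527 = 0.01913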